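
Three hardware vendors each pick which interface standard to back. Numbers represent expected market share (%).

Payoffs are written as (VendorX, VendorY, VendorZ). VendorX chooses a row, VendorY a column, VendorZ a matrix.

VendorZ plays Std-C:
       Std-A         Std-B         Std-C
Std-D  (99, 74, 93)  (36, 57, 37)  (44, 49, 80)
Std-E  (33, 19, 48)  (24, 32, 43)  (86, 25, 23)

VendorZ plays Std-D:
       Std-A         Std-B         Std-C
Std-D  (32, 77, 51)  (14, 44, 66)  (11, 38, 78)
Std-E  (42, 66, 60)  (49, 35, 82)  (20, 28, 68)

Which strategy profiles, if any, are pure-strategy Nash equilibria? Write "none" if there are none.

Pure-strategy Nash equilibria: (Std-D, Std-A, Std-C); (Std-E, Std-A, Std-D)

For each strategy profile, look for a profitable unilateral deviation.
(Std-D, Std-A, Std-C): VendorX gets 99, best alternative 33; VendorY gets 74, best alternative 57; VendorZ gets 93, best alternative 51. No profitable deviation — NE.
(Std-D, Std-A, Std-D): VendorX can switch to Std-E (32 → 42). Not NE.
(Std-D, Std-B, Std-C): VendorY can switch to Std-A (57 → 74). Not NE.
(Std-D, Std-B, Std-D): VendorX can switch to Std-E (14 → 49). Not NE.
(Std-D, Std-C, Std-C): VendorX can switch to Std-E (44 → 86). Not NE.
(Std-D, Std-C, Std-D): VendorX can switch to Std-E (11 → 20). Not NE.
(Std-E, Std-A, Std-C): VendorX can switch to Std-D (33 → 99). Not NE.
(Std-E, Std-A, Std-D): VendorX gets 42, best alternative 32; VendorY gets 66, best alternative 35; VendorZ gets 60, best alternative 48. No profitable deviation — NE.
(Std-E, Std-B, Std-C): VendorX can switch to Std-D (24 → 36). Not NE.
(Std-E, Std-B, Std-D): VendorY can switch to Std-A (35 → 66). Not NE.
(Std-E, Std-C, Std-C): VendorY can switch to Std-B (25 → 32). Not NE.
(Std-E, Std-C, Std-D): VendorY can switch to Std-A (28 → 66). Not NE.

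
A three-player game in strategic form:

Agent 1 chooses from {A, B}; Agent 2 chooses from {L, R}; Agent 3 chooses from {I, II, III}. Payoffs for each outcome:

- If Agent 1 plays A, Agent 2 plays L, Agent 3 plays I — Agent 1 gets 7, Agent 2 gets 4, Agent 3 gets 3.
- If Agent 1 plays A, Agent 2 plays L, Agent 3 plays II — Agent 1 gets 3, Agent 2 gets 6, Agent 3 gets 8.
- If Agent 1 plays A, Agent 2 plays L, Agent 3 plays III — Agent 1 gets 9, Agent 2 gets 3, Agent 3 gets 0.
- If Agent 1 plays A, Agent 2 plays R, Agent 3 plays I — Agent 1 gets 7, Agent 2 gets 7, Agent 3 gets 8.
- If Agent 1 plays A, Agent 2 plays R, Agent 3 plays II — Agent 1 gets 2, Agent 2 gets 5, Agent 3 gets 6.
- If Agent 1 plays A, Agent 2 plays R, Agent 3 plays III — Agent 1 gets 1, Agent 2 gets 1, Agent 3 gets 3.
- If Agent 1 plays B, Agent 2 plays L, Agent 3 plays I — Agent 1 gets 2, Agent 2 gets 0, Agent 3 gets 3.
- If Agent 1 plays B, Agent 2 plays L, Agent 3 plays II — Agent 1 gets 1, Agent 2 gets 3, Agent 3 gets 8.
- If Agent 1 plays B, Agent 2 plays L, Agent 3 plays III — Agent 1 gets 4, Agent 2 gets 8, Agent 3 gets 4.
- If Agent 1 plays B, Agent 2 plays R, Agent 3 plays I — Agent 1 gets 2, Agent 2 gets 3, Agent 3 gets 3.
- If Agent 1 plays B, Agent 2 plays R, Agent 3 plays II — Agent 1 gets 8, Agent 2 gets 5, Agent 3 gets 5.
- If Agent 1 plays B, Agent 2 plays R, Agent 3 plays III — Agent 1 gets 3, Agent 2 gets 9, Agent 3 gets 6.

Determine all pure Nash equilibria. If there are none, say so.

The pure Nash equilibria are (A, L, II), (A, R, I), (B, R, III).

Agent 1 against (L, I): payoffs 7, 2 → best response A.
Agent 1 against (L, II): payoffs 3, 1 → best response A.
Agent 1 against (L, III): payoffs 9, 4 → best response A.
Agent 1 against (R, I): payoffs 7, 2 → best response A.
Agent 1 against (R, II): payoffs 2, 8 → best response B.
Agent 1 against (R, III): payoffs 1, 3 → best response B.
Agent 2 against (A, I): payoffs 4, 7 → best response R.
Agent 2 against (A, II): payoffs 6, 5 → best response L.
Agent 2 against (A, III): payoffs 3, 1 → best response L.
Agent 2 against (B, I): payoffs 0, 3 → best response R.
Agent 2 against (B, II): payoffs 3, 5 → best response R.
Agent 2 against (B, III): payoffs 8, 9 → best response R.
Agent 3 against (A, L): payoffs 3, 8, 0 → best response II.
Agent 3 against (A, R): payoffs 8, 6, 3 → best response I.
Agent 3 against (B, L): payoffs 3, 8, 4 → best response II.
Agent 3 against (B, R): payoffs 3, 5, 6 → best response III.
Mutual best responses: (A, L, II); (A, R, I); (B, R, III).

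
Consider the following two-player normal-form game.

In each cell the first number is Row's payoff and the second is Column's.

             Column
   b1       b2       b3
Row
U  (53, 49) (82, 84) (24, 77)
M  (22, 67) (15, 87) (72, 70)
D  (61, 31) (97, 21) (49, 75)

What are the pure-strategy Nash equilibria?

Row against b1: payoffs 53, 22, 61 → best response D.
Row against b2: payoffs 82, 15, 97 → best response D.
Row against b3: payoffs 24, 72, 49 → best response M.
Column against U: payoffs 49, 84, 77 → best response b2.
Column against M: payoffs 67, 87, 70 → best response b2.
Column against D: payoffs 31, 21, 75 → best response b3.
No profile is a mutual best response for all players.

This game has no pure Nash equilibrium.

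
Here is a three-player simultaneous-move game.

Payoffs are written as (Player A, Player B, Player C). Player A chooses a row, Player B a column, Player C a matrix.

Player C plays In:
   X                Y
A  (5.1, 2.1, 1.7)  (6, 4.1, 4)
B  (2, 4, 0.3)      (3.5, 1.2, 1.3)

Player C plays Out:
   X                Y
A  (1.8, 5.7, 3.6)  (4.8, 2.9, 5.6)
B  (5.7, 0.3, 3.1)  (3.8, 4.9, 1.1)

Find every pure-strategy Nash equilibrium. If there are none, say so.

This game has no pure Nash equilibrium.

Mark each player's best response to every combination of opponents' strategies; a profile where every player is best-responding is a pure Nash equilibrium.
Player A against (X, In): payoffs 5.1, 2 → best response A.
Player A against (X, Out): payoffs 1.8, 5.7 → best response B.
Player A against (Y, In): payoffs 6, 3.5 → best response A.
Player A against (Y, Out): payoffs 4.8, 3.8 → best response A.
Player B against (A, In): payoffs 2.1, 4.1 → best response Y.
Player B against (A, Out): payoffs 5.7, 2.9 → best response X.
Player B against (B, In): payoffs 4, 1.2 → best response X.
Player B against (B, Out): payoffs 0.3, 4.9 → best response Y.
Player C against (A, X): payoffs 1.7, 3.6 → best response Out.
Player C against (A, Y): payoffs 4, 5.6 → best response Out.
Player C against (B, X): payoffs 0.3, 3.1 → best response Out.
Player C against (B, Y): payoffs 1.3, 1.1 → best response In.
No profile is a mutual best response for all players.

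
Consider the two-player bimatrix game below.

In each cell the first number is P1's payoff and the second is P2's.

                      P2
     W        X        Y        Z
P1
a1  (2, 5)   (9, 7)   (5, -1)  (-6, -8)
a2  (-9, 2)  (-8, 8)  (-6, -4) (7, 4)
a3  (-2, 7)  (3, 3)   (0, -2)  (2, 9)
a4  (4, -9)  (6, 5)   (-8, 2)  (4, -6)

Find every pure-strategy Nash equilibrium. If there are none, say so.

P1 against W: payoffs 2, -9, -2, 4 → best response a4.
P1 against X: payoffs 9, -8, 3, 6 → best response a1.
P1 against Y: payoffs 5, -6, 0, -8 → best response a1.
P1 against Z: payoffs -6, 7, 2, 4 → best response a2.
P2 against a1: payoffs 5, 7, -1, -8 → best response X.
P2 against a2: payoffs 2, 8, -4, 4 → best response X.
P2 against a3: payoffs 7, 3, -2, 9 → best response Z.
P2 against a4: payoffs -9, 5, 2, -6 → best response X.
Mutual best responses: (a1, X).

(a1, X)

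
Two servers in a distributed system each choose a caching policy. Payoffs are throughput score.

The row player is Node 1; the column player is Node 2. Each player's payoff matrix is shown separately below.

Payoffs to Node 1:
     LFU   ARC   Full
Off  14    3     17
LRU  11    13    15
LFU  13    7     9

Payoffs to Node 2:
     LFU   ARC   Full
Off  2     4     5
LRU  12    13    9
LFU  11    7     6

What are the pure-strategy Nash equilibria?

(Off, LFU): Node 2 can switch to ARC (2 → 4). Not NE.
(Off, ARC): Node 1 can switch to LRU (3 → 13). Not NE.
(Off, Full): Node 1 gets 17, best alternative 15; Node 2 gets 5, best alternative 4. No profitable deviation — NE.
(LRU, LFU): Node 1 can switch to Off (11 → 14). Not NE.
(LRU, ARC): Node 1 gets 13, best alternative 7; Node 2 gets 13, best alternative 12. No profitable deviation — NE.
(LRU, Full): Node 1 can switch to Off (15 → 17). Not NE.
(LFU, LFU): Node 1 can switch to Off (13 → 14). Not NE.
(LFU, ARC): Node 1 can switch to LRU (7 → 13). Not NE.
(LFU, Full): Node 1 can switch to Off (9 → 17). Not NE.

The pure Nash equilibria are (Off, Full) and (LRU, ARC).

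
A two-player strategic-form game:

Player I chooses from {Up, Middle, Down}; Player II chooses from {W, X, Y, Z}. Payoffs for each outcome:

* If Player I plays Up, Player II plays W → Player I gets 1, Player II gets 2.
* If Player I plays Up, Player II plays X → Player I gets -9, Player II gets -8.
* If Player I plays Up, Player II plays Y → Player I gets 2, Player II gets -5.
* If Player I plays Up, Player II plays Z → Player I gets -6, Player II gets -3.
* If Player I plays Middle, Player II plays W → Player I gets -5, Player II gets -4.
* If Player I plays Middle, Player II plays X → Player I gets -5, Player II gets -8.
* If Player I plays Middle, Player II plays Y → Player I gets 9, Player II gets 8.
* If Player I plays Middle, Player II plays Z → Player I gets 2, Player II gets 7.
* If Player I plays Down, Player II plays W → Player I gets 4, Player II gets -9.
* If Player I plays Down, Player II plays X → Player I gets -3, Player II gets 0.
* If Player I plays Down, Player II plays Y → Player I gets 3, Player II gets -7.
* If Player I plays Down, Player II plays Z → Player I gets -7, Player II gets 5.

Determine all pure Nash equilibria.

(Middle, Y)

Mark each player's best response to every combination of opponents' strategies; a profile where every player is best-responding is a pure Nash equilibrium.
Player I against W: payoffs 1, -5, 4 → best response Down.
Player I against X: payoffs -9, -5, -3 → best response Down.
Player I against Y: payoffs 2, 9, 3 → best response Middle.
Player I against Z: payoffs -6, 2, -7 → best response Middle.
Player II against Up: payoffs 2, -8, -5, -3 → best response W.
Player II against Middle: payoffs -4, -8, 8, 7 → best response Y.
Player II against Down: payoffs -9, 0, -7, 5 → best response Z.
Mutual best responses: (Middle, Y).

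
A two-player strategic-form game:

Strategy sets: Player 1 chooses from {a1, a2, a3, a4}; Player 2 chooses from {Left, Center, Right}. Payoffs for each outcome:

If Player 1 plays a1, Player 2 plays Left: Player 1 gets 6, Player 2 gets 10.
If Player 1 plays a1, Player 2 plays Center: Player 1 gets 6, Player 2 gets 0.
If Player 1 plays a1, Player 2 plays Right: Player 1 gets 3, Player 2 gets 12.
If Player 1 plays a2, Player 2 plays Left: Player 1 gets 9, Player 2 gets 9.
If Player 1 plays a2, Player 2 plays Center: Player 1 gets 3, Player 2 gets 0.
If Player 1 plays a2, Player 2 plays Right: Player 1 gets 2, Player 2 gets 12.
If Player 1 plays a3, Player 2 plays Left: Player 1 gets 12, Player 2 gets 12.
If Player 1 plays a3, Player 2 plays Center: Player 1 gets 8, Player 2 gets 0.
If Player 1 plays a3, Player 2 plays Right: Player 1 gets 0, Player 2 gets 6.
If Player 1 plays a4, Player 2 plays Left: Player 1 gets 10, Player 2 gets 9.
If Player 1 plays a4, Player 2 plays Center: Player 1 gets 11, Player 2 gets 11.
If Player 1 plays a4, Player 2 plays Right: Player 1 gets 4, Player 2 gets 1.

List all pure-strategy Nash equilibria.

Mark each player's best response to every combination of opponents' strategies; a profile where every player is best-responding is a pure Nash equilibrium.
Player 1 against Left: payoffs 6, 9, 12, 10 → best response a3.
Player 1 against Center: payoffs 6, 3, 8, 11 → best response a4.
Player 1 against Right: payoffs 3, 2, 0, 4 → best response a4.
Player 2 against a1: payoffs 10, 0, 12 → best response Right.
Player 2 against a2: payoffs 9, 0, 12 → best response Right.
Player 2 against a3: payoffs 12, 0, 6 → best response Left.
Player 2 against a4: payoffs 9, 11, 1 → best response Center.
Mutual best responses: (a3, Left); (a4, Center).

The pure Nash equilibria are (a3, Left), (a4, Center).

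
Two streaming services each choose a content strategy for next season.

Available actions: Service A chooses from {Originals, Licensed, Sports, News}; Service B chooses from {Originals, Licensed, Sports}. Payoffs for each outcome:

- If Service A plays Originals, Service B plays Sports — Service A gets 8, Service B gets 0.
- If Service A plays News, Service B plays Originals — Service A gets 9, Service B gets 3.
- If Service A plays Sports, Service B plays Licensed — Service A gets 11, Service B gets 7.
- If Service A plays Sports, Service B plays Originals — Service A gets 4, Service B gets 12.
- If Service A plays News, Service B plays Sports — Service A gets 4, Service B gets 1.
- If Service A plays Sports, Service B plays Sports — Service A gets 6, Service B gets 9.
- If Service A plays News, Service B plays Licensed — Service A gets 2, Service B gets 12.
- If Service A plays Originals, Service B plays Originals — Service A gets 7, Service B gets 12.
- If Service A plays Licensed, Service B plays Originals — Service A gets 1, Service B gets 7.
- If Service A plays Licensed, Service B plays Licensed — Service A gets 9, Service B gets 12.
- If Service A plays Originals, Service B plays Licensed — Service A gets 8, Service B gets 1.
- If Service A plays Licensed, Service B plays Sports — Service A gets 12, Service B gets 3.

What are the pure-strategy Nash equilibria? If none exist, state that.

Service A against Originals: payoffs 7, 1, 4, 9 → best response News.
Service A against Licensed: payoffs 8, 9, 11, 2 → best response Sports.
Service A against Sports: payoffs 8, 12, 6, 4 → best response Licensed.
Service B against Originals: payoffs 12, 1, 0 → best response Originals.
Service B against Licensed: payoffs 7, 12, 3 → best response Licensed.
Service B against Sports: payoffs 12, 7, 9 → best response Originals.
Service B against News: payoffs 3, 12, 1 → best response Licensed.
No profile is a mutual best response for all players.

This game has no pure Nash equilibrium.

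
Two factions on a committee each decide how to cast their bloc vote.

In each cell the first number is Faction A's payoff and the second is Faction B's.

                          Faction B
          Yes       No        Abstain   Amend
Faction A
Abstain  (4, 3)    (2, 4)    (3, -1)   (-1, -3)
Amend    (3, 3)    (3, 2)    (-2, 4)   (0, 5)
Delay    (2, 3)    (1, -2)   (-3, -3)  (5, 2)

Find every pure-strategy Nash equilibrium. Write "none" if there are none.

Mark each player's best response to every combination of opponents' strategies; a profile where every player is best-responding is a pure Nash equilibrium.
Faction A against Yes: payoffs 4, 3, 2 → best response Abstain.
Faction A against No: payoffs 2, 3, 1 → best response Amend.
Faction A against Abstain: payoffs 3, -2, -3 → best response Abstain.
Faction A against Amend: payoffs -1, 0, 5 → best response Delay.
Faction B against Abstain: payoffs 3, 4, -1, -3 → best response No.
Faction B against Amend: payoffs 3, 2, 4, 5 → best response Amend.
Faction B against Delay: payoffs 3, -2, -3, 2 → best response Yes.
No profile is a mutual best response for all players.

There is no pure-strategy Nash equilibrium.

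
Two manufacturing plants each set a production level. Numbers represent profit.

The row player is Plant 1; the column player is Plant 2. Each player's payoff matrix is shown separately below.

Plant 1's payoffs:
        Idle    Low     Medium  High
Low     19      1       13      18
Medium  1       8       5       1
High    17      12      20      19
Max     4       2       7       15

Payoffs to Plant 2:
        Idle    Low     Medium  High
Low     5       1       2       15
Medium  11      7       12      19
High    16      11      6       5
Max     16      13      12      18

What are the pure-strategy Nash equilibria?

Mark each player's best response to every combination of opponents' strategies; a profile where every player is best-responding is a pure Nash equilibrium.
Plant 1 against Idle: payoffs 19, 1, 17, 4 → best response Low.
Plant 1 against Low: payoffs 1, 8, 12, 2 → best response High.
Plant 1 against Medium: payoffs 13, 5, 20, 7 → best response High.
Plant 1 against High: payoffs 18, 1, 19, 15 → best response High.
Plant 2 against Low: payoffs 5, 1, 2, 15 → best response High.
Plant 2 against Medium: payoffs 11, 7, 12, 19 → best response High.
Plant 2 against High: payoffs 16, 11, 6, 5 → best response Idle.
Plant 2 against Max: payoffs 16, 13, 12, 18 → best response High.
No profile is a mutual best response for all players.

No pure-strategy Nash equilibrium.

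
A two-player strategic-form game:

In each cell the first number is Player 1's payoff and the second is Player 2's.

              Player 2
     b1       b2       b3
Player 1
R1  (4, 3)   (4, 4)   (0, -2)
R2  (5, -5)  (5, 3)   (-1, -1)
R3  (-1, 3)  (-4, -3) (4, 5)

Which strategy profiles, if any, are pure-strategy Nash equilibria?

(R1, b1): Player 1 can switch to R2 (4 → 5). Not NE.
(R1, b2): Player 1 can switch to R2 (4 → 5). Not NE.
(R1, b3): Player 1 can switch to R3 (0 → 4). Not NE.
(R2, b1): Player 2 can switch to b2 (-5 → 3). Not NE.
(R2, b2): Player 1 gets 5, best alternative 4; Player 2 gets 3, best alternative -1. No profitable deviation — NE.
(R2, b3): Player 1 can switch to R1 (-1 → 0). Not NE.
(R3, b1): Player 1 can switch to R1 (-1 → 4). Not NE.
(R3, b3): Player 1 gets 4, best alternative 0; Player 2 gets 5, best alternative 3. No profitable deviation — NE.
(The remaining 1 profile has a profitable deviation by the same check.)

Pure-strategy Nash equilibria: (R2, b2) and (R3, b3)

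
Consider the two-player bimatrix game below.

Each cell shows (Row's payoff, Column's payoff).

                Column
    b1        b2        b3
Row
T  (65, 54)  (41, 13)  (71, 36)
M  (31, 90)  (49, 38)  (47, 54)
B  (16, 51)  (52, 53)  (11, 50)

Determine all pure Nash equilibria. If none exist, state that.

For each strategy profile, look for a profitable unilateral deviation.
(T, b1): Row gets 65, best alternative 31; Column gets 54, best alternative 36. No profitable deviation — NE.
(T, b2): Row can switch to M (41 → 49). Not NE.
(T, b3): Column can switch to b1 (36 → 54). Not NE.
(M, b1): Row can switch to T (31 → 65). Not NE.
(M, b2): Row can switch to B (49 → 52). Not NE.
(M, b3): Row can switch to T (47 → 71). Not NE.
(B, b1): Row can switch to T (16 → 65). Not NE.
(B, b2): Row gets 52, best alternative 49; Column gets 53, best alternative 51. No profitable deviation — NE.
(B, b3): Row can switch to T (11 → 71). Not NE.

Pure-strategy Nash equilibria: (T, b1) and (B, b2)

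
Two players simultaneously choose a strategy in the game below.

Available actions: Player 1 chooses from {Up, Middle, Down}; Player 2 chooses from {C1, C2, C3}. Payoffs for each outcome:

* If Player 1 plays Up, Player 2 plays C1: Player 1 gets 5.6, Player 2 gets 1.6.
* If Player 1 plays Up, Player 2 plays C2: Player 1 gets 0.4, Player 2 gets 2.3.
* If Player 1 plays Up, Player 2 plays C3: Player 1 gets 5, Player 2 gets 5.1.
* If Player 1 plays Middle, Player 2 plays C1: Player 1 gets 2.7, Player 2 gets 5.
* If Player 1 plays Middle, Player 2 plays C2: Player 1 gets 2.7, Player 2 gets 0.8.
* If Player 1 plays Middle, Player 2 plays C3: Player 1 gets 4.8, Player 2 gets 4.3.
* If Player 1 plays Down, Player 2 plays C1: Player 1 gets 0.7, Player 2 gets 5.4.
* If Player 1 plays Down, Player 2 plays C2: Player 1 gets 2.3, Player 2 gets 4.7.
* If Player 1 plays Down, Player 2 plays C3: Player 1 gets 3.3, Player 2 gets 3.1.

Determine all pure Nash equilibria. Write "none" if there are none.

Player 1 against C1: payoffs 5.6, 2.7, 0.7 → best response Up.
Player 1 against C2: payoffs 0.4, 2.7, 2.3 → best response Middle.
Player 1 against C3: payoffs 5, 4.8, 3.3 → best response Up.
Player 2 against Up: payoffs 1.6, 2.3, 5.1 → best response C3.
Player 2 against Middle: payoffs 5, 0.8, 4.3 → best response C1.
Player 2 against Down: payoffs 5.4, 4.7, 3.1 → best response C1.
Mutual best responses: (Up, C3).

(Up, C3)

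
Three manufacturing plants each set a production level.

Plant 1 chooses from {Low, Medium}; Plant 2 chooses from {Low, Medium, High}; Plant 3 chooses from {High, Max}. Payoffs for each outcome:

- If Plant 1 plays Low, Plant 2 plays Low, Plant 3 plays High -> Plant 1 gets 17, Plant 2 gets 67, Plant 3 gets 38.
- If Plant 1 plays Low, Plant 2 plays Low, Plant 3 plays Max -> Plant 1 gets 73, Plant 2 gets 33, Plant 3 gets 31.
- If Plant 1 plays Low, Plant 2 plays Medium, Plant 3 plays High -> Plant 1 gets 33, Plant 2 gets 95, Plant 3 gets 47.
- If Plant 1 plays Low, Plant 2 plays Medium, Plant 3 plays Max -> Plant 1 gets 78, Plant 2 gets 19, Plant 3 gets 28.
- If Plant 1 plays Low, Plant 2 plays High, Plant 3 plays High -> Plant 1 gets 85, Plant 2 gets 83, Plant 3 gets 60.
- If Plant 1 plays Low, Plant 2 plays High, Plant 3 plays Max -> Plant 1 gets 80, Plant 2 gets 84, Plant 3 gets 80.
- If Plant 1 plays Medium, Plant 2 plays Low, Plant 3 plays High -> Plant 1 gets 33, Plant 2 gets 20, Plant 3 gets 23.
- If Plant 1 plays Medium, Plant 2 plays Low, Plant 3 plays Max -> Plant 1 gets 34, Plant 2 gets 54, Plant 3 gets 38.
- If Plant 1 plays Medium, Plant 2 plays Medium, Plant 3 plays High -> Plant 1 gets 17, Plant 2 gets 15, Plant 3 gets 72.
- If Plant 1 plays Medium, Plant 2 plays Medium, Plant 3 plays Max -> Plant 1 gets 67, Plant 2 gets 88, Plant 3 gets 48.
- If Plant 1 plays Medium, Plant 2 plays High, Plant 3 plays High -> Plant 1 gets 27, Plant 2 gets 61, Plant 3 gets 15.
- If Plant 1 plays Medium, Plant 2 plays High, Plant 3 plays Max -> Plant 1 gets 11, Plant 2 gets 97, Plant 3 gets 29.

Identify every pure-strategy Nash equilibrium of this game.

Check each profile: it is a Nash equilibrium iff no player can strictly gain by switching unilaterally.
(Low, Low, High): Plant 1 can switch to Medium (17 → 33). Not NE.
(Low, Low, Max): Plant 2 can switch to High (33 → 84). Not NE.
(Low, Medium, High): Plant 1 gets 33, best alternative 17; Plant 2 gets 95, best alternative 83; Plant 3 gets 47, best alternative 28. No profitable deviation — NE.
(Low, Medium, Max): Plant 2 can switch to Low (19 → 33). Not NE.
(Low, High, High): Plant 2 can switch to Medium (83 → 95). Not NE.
(Low, High, Max): Plant 1 gets 80, best alternative 11; Plant 2 gets 84, best alternative 33; Plant 3 gets 80, best alternative 60. No profitable deviation — NE.
(Medium, Low, High): Plant 2 can switch to High (20 → 61). Not NE.
(Medium, Low, Max): Plant 1 can switch to Low (34 → 73). Not NE.
(Medium, Medium, High): Plant 1 can switch to Low (17 → 33). Not NE.
(Medium, Medium, Max): Plant 1 can switch to Low (67 → 78). Not NE.
(The remaining 2 profiles each have a profitable deviation by the same check.)

The pure Nash equilibria are (Low, Medium, High), (Low, High, Max).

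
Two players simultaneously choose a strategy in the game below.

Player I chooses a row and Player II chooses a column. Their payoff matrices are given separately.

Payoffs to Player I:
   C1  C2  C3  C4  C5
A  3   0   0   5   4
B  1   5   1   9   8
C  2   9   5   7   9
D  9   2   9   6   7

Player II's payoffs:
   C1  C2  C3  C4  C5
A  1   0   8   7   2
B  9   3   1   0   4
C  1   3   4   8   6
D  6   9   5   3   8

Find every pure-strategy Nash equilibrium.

Player I against C1: payoffs 3, 1, 2, 9 → best response D.
Player I against C2: payoffs 0, 5, 9, 2 → best response C.
Player I against C3: payoffs 0, 1, 5, 9 → best response D.
Player I against C4: payoffs 5, 9, 7, 6 → best response B.
Player I against C5: payoffs 4, 8, 9, 7 → best response C.
Player II against A: payoffs 1, 0, 8, 7, 2 → best response C3.
Player II against B: payoffs 9, 3, 1, 0, 4 → best response C1.
Player II against C: payoffs 1, 3, 4, 8, 6 → best response C4.
Player II against D: payoffs 6, 9, 5, 3, 8 → best response C2.
No profile is a mutual best response for all players.

There is no pure-strategy Nash equilibrium.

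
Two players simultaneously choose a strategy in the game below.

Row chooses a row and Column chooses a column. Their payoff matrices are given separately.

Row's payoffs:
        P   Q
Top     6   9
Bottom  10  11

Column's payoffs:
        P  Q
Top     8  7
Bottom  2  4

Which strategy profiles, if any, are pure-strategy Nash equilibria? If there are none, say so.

(Bottom, Q)

Row against P: payoffs 6, 10 → best response Bottom.
Row against Q: payoffs 9, 11 → best response Bottom.
Column against Top: payoffs 8, 7 → best response P.
Column against Bottom: payoffs 2, 4 → best response Q.
Mutual best responses: (Bottom, Q).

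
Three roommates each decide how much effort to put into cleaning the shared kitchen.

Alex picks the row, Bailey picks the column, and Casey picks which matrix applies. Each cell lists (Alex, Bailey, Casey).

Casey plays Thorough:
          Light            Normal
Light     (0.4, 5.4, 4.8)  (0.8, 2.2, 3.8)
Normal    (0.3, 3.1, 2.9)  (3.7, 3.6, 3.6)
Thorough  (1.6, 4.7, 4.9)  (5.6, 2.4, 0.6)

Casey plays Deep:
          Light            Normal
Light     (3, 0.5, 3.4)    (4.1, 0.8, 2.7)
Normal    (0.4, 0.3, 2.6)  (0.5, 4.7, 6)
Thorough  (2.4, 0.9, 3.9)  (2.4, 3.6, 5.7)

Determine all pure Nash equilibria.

The unique pure-strategy Nash equilibrium is (Thorough, Light, Thorough).

Alex against (Light, Thorough): payoffs 0.4, 0.3, 1.6 → best response Thorough.
Alex against (Light, Deep): payoffs 3, 0.4, 2.4 → best response Light.
Alex against (Normal, Thorough): payoffs 0.8, 3.7, 5.6 → best response Thorough.
Alex against (Normal, Deep): payoffs 4.1, 0.5, 2.4 → best response Light.
Bailey against (Light, Thorough): payoffs 5.4, 2.2 → best response Light.
Bailey against (Light, Deep): payoffs 0.5, 0.8 → best response Normal.
Bailey against (Normal, Thorough): payoffs 3.1, 3.6 → best response Normal.
Bailey against (Normal, Deep): payoffs 0.3, 4.7 → best response Normal.
Bailey against (Thorough, Thorough): payoffs 4.7, 2.4 → best response Light.
Bailey against (Thorough, Deep): payoffs 0.9, 3.6 → best response Normal.
Casey against (Light, Light): payoffs 4.8, 3.4 → best response Thorough.
Casey against (Light, Normal): payoffs 3.8, 2.7 → best response Thorough.
Casey against (Normal, Light): payoffs 2.9, 2.6 → best response Thorough.
Casey against (Normal, Normal): payoffs 3.6, 6 → best response Deep.
Casey against (Thorough, Light): payoffs 4.9, 3.9 → best response Thorough.
Casey against (Thorough, Normal): payoffs 0.6, 5.7 → best response Deep.
Mutual best responses: (Thorough, Light, Thorough).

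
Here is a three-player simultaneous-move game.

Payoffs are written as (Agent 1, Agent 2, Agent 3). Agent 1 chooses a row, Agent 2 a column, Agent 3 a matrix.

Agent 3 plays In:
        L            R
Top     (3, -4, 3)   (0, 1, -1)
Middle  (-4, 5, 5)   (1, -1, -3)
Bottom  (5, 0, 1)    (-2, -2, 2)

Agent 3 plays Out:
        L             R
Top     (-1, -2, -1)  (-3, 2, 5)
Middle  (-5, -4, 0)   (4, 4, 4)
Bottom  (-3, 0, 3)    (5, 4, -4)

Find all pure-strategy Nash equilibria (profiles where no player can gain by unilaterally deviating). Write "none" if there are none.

none

Agent 1 against (L, In): payoffs 3, -4, 5 → best response Bottom.
Agent 1 against (L, Out): payoffs -1, -5, -3 → best response Top.
Agent 1 against (R, In): payoffs 0, 1, -2 → best response Middle.
Agent 1 against (R, Out): payoffs -3, 4, 5 → best response Bottom.
Agent 2 against (Top, In): payoffs -4, 1 → best response R.
Agent 2 against (Top, Out): payoffs -2, 2 → best response R.
Agent 2 against (Middle, In): payoffs 5, -1 → best response L.
Agent 2 against (Middle, Out): payoffs -4, 4 → best response R.
Agent 2 against (Bottom, In): payoffs 0, -2 → best response L.
Agent 2 against (Bottom, Out): payoffs 0, 4 → best response R.
Agent 3 against (Top, L): payoffs 3, -1 → best response In.
Agent 3 against (Top, R): payoffs -1, 5 → best response Out.
Agent 3 against (Middle, L): payoffs 5, 0 → best response In.
Agent 3 against (Middle, R): payoffs -3, 4 → best response Out.
Agent 3 against (Bottom, L): payoffs 1, 3 → best response Out.
Agent 3 against (Bottom, R): payoffs 2, -4 → best response In.
No profile is a mutual best response for all players.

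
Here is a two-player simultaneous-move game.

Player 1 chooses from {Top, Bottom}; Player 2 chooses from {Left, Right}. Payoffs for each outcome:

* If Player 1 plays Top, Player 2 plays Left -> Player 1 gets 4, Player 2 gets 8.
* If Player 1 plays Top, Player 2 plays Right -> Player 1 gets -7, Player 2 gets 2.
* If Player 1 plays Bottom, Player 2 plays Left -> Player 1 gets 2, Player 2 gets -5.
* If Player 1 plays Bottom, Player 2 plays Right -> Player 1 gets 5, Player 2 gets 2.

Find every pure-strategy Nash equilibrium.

(Top, Left); (Bottom, Right)

Player 1 against Left: payoffs 4, 2 → best response Top.
Player 1 against Right: payoffs -7, 5 → best response Bottom.
Player 2 against Top: payoffs 8, 2 → best response Left.
Player 2 against Bottom: payoffs -5, 2 → best response Right.
Mutual best responses: (Top, Left); (Bottom, Right).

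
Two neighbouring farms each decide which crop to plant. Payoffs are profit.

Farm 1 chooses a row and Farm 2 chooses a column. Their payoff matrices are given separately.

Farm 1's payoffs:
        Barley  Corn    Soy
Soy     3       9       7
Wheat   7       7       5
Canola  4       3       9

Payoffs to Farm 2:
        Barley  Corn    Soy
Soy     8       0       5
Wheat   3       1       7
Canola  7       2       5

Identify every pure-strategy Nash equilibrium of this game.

Farm 1 against Barley: payoffs 3, 7, 4 → best response Wheat.
Farm 1 against Corn: payoffs 9, 7, 3 → best response Soy.
Farm 1 against Soy: payoffs 7, 5, 9 → best response Canola.
Farm 2 against Soy: payoffs 8, 0, 5 → best response Barley.
Farm 2 against Wheat: payoffs 3, 1, 7 → best response Soy.
Farm 2 against Canola: payoffs 7, 2, 5 → best response Barley.
No profile is a mutual best response for all players.

No pure-strategy Nash equilibrium.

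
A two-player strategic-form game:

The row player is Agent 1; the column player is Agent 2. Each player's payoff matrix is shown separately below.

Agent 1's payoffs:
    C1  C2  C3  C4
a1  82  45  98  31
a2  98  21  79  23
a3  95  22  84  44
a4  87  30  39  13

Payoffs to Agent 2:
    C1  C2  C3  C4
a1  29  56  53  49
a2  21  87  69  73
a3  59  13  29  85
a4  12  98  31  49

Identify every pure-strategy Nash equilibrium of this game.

(a1, C2), (a3, C4)

(a1, C1): Agent 1 can switch to a2 (82 → 98). Not NE.
(a1, C2): Agent 1 gets 45, best alternative 30; Agent 2 gets 56, best alternative 53. No profitable deviation — NE.
(a1, C3): Agent 2 can switch to C2 (53 → 56). Not NE.
(a1, C4): Agent 1 can switch to a3 (31 → 44). Not NE.
(a2, C1): Agent 2 can switch to C2 (21 → 87). Not NE.
(a2, C2): Agent 1 can switch to a1 (21 → 45). Not NE.
(a2, C3): Agent 1 can switch to a1 (79 → 98). Not NE.
(a2, C4): Agent 1 can switch to a1 (23 → 31). Not NE.
(a3, C1): Agent 1 can switch to a2 (95 → 98). Not NE.
(a3, C4): Agent 1 gets 44, best alternative 31; Agent 2 gets 85, best alternative 59. No profitable deviation — NE.
(The remaining 6 profiles each have a profitable deviation by the same check.)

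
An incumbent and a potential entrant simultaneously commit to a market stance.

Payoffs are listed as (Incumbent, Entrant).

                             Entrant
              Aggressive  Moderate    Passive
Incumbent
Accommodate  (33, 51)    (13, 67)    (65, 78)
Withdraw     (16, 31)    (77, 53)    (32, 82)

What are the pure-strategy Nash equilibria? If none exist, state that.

(Accommodate, Aggressive): Entrant can switch to Moderate (51 → 67). Not NE.
(Accommodate, Moderate): Incumbent can switch to Withdraw (13 → 77). Not NE.
(Accommodate, Passive): Incumbent gets 65, best alternative 32; Entrant gets 78, best alternative 67. No profitable deviation — NE.
(Withdraw, Aggressive): Incumbent can switch to Accommodate (16 → 33). Not NE.
(Withdraw, Moderate): Entrant can switch to Passive (53 → 82). Not NE.
(Withdraw, Passive): Incumbent can switch to Accommodate (32 → 65). Not NE.

Pure NE: (Accommodate, Passive)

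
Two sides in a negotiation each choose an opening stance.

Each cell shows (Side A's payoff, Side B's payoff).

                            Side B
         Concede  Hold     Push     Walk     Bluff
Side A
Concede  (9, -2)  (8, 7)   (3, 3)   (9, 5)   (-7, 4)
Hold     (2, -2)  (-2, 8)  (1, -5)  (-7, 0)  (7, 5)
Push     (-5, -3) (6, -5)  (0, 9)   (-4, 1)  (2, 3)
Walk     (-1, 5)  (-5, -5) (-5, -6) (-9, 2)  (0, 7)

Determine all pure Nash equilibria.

(Concede, Concede): Side B can switch to Hold (-2 → 7). Not NE.
(Concede, Hold): Side A gets 8, best alternative 6; Side B gets 7, best alternative 5. No profitable deviation — NE.
(Concede, Push): Side B can switch to Hold (3 → 7). Not NE.
(Concede, Walk): Side B can switch to Hold (5 → 7). Not NE.
(Concede, Bluff): Side A can switch to Hold (-7 → 7). Not NE.
(Hold, Concede): Side A can switch to Concede (2 → 9). Not NE.
(Hold, Hold): Side A can switch to Concede (-2 → 8). Not NE.
(Hold, Push): Side A can switch to Concede (1 → 3). Not NE.
(Hold, Walk): Side A can switch to Concede (-7 → 9). Not NE.
(Hold, Bluff): Side B can switch to Hold (5 → 8). Not NE.
(Push, Concede): Side A can switch to Concede (-5 → 9). Not NE.
(Push, Hold): Side A can switch to Concede (6 → 8). Not NE.
(Push, Push): Side A can switch to Concede (0 → 3). Not NE.
(The remaining 7 profiles each have a profitable deviation by the same check.)

Pure NE: (Concede, Hold)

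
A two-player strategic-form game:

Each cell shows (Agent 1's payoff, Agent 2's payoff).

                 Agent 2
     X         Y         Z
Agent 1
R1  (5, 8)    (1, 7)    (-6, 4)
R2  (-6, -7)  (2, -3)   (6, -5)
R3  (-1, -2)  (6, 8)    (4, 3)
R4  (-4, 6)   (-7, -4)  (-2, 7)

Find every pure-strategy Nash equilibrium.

Agent 1 against X: payoffs 5, -6, -1, -4 → best response R1.
Agent 1 against Y: payoffs 1, 2, 6, -7 → best response R3.
Agent 1 against Z: payoffs -6, 6, 4, -2 → best response R2.
Agent 2 against R1: payoffs 8, 7, 4 → best response X.
Agent 2 against R2: payoffs -7, -3, -5 → best response Y.
Agent 2 against R3: payoffs -2, 8, 3 → best response Y.
Agent 2 against R4: payoffs 6, -4, 7 → best response Z.
Mutual best responses: (R1, X); (R3, Y).

The pure Nash equilibria are (R1, X); (R3, Y).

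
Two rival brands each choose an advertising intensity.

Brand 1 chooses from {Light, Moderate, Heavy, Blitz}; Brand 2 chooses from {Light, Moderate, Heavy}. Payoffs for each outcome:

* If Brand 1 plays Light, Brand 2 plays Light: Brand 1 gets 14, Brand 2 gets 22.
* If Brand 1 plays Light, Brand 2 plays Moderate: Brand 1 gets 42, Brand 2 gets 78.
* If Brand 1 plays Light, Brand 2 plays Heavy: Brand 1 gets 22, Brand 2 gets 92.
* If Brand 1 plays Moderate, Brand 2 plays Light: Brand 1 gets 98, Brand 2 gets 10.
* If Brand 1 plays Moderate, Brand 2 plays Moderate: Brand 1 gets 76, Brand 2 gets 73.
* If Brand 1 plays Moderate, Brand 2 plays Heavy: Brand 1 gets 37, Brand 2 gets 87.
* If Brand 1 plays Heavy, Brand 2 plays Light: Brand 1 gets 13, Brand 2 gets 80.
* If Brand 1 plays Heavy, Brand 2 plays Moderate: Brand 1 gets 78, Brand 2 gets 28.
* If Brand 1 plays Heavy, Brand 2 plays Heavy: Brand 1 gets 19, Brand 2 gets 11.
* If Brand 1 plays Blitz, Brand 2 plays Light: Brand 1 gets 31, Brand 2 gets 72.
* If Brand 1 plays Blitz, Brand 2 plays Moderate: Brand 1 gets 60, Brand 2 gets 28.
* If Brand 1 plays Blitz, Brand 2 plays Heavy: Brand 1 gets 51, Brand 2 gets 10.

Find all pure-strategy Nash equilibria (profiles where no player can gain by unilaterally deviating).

Brand 1 against Light: payoffs 14, 98, 13, 31 → best response Moderate.
Brand 1 against Moderate: payoffs 42, 76, 78, 60 → best response Heavy.
Brand 1 against Heavy: payoffs 22, 37, 19, 51 → best response Blitz.
Brand 2 against Light: payoffs 22, 78, 92 → best response Heavy.
Brand 2 against Moderate: payoffs 10, 73, 87 → best response Heavy.
Brand 2 against Heavy: payoffs 80, 28, 11 → best response Light.
Brand 2 against Blitz: payoffs 72, 28, 10 → best response Light.
No profile is a mutual best response for all players.

There is no pure-strategy Nash equilibrium.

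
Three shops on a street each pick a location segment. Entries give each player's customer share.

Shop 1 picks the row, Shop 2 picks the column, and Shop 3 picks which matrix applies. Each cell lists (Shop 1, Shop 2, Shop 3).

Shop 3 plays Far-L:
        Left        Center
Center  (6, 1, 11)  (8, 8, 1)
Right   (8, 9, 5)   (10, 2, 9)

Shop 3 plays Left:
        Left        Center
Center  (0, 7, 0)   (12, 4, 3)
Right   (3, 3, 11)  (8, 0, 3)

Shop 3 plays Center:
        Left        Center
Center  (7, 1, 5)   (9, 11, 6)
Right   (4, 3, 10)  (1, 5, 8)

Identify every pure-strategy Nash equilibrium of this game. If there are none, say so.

The pure Nash equilibria are (Center, Center, Center) and (Right, Left, Left).

(Center, Left, Far-L): Shop 1 can switch to Right (6 → 8). Not NE.
(Center, Left, Left): Shop 1 can switch to Right (0 → 3). Not NE.
(Center, Left, Center): Shop 2 can switch to Center (1 → 11). Not NE.
(Center, Center, Far-L): Shop 1 can switch to Right (8 → 10). Not NE.
(Center, Center, Left): Shop 2 can switch to Left (4 → 7). Not NE.
(Center, Center, Center): Shop 1 gets 9, best alternative 1; Shop 2 gets 11, best alternative 1; Shop 3 gets 6, best alternative 3. No profitable deviation — NE.
(Right, Left, Far-L): Shop 3 can switch to Left (5 → 11). Not NE.
(Right, Left, Left): Shop 1 gets 3, best alternative 0; Shop 2 gets 3, best alternative 0; Shop 3 gets 11, best alternative 10. No profitable deviation — NE.
(Right, Left, Center): Shop 1 can switch to Center (4 → 7). Not NE.
(Right, Center, Far-L): Shop 2 can switch to Left (2 → 9). Not NE.
(The remaining 2 profiles each have a profitable deviation by the same check.)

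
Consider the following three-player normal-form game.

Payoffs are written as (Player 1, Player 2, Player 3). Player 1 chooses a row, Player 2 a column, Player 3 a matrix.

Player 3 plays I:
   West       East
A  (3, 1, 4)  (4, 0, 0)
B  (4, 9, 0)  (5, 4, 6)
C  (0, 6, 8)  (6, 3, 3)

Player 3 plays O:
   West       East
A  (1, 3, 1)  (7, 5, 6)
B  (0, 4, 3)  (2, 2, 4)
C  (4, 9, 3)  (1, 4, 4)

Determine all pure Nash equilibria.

(A, West, I): Player 1 can switch to B (3 → 4). Not NE.
(A, West, O): Player 1 can switch to C (1 → 4). Not NE.
(A, East, I): Player 1 can switch to B (4 → 5). Not NE.
(A, East, O): Player 1 gets 7, best alternative 2; Player 2 gets 5, best alternative 3; Player 3 gets 6, best alternative 0. No profitable deviation — NE.
(B, West, I): Player 3 can switch to O (0 → 3). Not NE.
(B, West, O): Player 1 can switch to A (0 → 1). Not NE.
(B, East, I): Player 1 can switch to C (5 → 6). Not NE.
(B, East, O): Player 1 can switch to A (2 → 7). Not NE.
(C, West, I): Player 1 can switch to A (0 → 3). Not NE.
(The remaining 3 profiles each have a profitable deviation by the same check.)

(A, East, O)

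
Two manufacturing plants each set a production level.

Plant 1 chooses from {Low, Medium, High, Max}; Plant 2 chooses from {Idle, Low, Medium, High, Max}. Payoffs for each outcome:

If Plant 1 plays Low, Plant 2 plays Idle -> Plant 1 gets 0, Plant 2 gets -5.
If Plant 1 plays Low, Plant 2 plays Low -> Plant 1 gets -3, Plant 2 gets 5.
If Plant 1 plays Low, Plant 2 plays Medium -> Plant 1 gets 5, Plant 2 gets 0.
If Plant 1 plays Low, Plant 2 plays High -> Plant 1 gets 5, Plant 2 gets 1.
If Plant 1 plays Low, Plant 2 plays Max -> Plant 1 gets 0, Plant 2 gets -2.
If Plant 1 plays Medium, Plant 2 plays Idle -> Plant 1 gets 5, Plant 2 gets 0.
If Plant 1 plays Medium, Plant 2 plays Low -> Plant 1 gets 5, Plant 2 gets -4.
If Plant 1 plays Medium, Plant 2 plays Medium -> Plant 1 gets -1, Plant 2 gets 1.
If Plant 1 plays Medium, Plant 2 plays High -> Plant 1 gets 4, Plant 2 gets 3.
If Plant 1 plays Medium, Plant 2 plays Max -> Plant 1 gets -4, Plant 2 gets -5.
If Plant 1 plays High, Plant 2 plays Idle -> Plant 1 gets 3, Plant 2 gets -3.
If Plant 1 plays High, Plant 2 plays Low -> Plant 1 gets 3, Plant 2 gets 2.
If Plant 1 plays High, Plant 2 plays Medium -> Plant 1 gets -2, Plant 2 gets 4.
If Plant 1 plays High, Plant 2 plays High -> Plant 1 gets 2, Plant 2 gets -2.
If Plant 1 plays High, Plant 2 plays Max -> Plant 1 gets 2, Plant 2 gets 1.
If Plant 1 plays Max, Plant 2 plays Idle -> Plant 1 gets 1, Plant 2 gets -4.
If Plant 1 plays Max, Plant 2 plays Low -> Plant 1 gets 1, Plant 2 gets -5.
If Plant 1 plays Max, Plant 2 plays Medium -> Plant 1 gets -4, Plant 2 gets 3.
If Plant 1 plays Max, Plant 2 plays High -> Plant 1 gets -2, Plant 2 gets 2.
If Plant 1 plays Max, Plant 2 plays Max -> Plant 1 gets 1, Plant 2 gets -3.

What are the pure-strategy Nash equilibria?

Check each profile: it is a Nash equilibrium iff no player can strictly gain by switching unilaterally.
(Low, Idle): Plant 1 can switch to Medium (0 → 5). Not NE.
(Low, Low): Plant 1 can switch to Medium (-3 → 5). Not NE.
(Low, Medium): Plant 2 can switch to Low (0 → 5). Not NE.
(Low, High): Plant 2 can switch to Low (1 → 5). Not NE.
(Low, Max): Plant 1 can switch to High (0 → 2). Not NE.
(Medium, Idle): Plant 2 can switch to Medium (0 → 1). Not NE.
(Medium, Low): Plant 2 can switch to Idle (-4 → 0). Not NE.
(Medium, Medium): Plant 1 can switch to Low (-1 → 5). Not NE.
(Medium, High): Plant 1 can switch to Low (4 → 5). Not NE.
(Medium, Max): Plant 1 can switch to Low (-4 → 0). Not NE.
(The remaining 10 profiles each have a profitable deviation by the same check.)

There is no pure-strategy Nash equilibrium.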